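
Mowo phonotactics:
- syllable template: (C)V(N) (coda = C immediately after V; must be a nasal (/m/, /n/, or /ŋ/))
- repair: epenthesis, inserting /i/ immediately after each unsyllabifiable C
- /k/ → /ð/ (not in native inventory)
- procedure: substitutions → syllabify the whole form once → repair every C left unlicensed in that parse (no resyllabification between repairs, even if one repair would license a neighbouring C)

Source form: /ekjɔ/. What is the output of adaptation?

Substitution: /k/ → /ð/, giving /eðjɔ/.
Syllabifying with onset maximization leaves /ð/ stranded (only a nasal (/m/, /n/, or /ŋ/) is licensed in coda position; onsets are limited to one consonant).
Each unlicensed consonant becomes the onset of a new syllable: /ð/ → /ði/.

eðijɔ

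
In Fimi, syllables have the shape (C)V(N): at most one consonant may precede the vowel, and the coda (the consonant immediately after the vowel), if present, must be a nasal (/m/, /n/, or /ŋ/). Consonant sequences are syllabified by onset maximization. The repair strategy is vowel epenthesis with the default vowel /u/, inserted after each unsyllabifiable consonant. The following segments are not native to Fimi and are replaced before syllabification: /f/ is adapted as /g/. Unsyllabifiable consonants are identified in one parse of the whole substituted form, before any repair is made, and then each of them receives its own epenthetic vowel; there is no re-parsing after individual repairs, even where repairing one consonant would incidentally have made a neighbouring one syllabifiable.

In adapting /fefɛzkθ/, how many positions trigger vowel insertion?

After substitution the input is /gegɛzkθ/.
The unsyllabifiable consonants are /z/, /k/, /θ/; each receives one epenthetic vowel.

3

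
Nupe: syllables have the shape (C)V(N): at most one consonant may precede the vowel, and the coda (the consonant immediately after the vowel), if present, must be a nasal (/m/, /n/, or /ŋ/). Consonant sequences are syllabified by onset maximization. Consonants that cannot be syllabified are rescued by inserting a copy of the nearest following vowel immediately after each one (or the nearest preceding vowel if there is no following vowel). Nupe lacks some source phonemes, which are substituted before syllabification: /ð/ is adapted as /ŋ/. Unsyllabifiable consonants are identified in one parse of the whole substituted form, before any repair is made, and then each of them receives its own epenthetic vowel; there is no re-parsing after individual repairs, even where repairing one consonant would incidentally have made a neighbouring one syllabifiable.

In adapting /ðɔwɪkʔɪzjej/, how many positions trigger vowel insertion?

After substitution the input is /ŋɔwɪkʔɪzjej/.
The unsyllabifiable consonants are /k/, /z/, /j/; each receives one epenthetic vowel.

3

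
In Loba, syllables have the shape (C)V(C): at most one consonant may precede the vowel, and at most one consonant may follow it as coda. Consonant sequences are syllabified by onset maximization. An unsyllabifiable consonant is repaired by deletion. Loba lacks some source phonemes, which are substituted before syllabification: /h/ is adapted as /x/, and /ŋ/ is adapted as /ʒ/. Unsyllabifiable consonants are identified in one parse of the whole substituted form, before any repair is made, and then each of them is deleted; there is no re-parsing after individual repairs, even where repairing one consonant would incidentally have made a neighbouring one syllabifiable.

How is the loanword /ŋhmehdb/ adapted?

mex

Substitution: /ŋ/ → /ʒ/, /h/ → /x/, giving /ʒxmexdb/.
The consonants /ʒ/, /x/, /d/, /b/ cannot be parsed into a legal (C)V(C) syllable (at most one coda consonant is licensed; onsets are limited to one consonant).
Deletion applies to /ʒ/, /x/, /d/, /b/.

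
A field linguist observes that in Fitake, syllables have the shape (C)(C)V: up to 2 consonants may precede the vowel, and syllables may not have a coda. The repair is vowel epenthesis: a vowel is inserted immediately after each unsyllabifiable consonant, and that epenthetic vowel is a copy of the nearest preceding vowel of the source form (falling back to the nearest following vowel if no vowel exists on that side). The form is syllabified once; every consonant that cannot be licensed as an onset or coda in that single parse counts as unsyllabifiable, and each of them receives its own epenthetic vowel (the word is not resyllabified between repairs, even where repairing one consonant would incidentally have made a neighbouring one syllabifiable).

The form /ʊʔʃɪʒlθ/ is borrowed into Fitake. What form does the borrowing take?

Under (C)(C)V, the unsyllabifiable consonants are /ʒ/, /l/, /θ/ (no codas are permitted; onsets may contain at most 2 consonants).
Epenthesis after each stranded consonant: /ʒ/ → /ʒɪ/, /l/ → /lɪ/, /θ/ → /θɪ/.

ʊʔʃɪʒɪlɪθɪ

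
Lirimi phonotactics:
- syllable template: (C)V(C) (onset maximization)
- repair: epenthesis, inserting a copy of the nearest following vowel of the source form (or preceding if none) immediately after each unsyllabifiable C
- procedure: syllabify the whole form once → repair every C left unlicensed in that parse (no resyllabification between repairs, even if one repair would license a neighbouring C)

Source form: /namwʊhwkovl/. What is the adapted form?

namwʊhwokovlo

Under (C)V(C), the unsyllabifiable consonants are /w/, /l/ (at most one coda consonant is licensed; onsets are limited to one consonant).
Each unlicensed consonant becomes the onset of a new syllable: /w/ → /wo/, /l/ → /lo/.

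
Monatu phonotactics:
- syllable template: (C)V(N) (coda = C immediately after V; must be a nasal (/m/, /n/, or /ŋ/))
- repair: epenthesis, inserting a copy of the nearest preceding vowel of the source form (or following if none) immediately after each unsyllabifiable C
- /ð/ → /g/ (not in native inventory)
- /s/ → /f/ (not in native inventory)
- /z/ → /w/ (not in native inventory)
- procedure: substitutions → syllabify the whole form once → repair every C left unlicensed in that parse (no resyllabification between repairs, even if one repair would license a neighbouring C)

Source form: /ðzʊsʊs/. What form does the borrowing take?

gʊwʊfʊfʊ

Substitution: /ð/ → /g/, /z/ → /w/, /s/ → /f/, giving /gwʊfʊf/.
The consonants /g/, /f/ cannot be parsed into a legal (C)V(N) syllable (only a nasal (/m/, /n/, or /ŋ/) is licensed in coda position; onsets are limited to one consonant).
Epenthesis after each stranded consonant: /g/ → /gʊ/, /f/ → /fʊ/.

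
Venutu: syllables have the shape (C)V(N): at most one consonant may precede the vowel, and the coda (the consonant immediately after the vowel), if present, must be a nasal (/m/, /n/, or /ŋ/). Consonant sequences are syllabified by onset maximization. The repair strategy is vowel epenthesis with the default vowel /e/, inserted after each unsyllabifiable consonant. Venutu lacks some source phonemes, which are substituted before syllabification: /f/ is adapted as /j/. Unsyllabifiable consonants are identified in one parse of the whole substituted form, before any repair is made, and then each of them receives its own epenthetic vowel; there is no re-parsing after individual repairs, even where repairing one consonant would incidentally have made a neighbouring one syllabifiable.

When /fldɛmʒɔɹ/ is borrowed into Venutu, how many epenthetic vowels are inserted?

After substitution the input is /jldɛmʒɔɹ/.
The unsyllabifiable consonants are /j/, /l/, /ɹ/; each receives one epenthetic vowel.

3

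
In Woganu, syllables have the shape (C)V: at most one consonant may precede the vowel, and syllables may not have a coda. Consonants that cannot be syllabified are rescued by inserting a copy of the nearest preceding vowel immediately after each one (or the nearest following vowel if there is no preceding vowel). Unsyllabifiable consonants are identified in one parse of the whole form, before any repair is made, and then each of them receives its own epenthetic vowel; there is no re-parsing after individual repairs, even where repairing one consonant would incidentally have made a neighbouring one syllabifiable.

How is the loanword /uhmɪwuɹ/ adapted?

uhumɪwuɹu

The consonants /h/, /ɹ/ cannot be parsed into a legal (C)V syllable (no codas are permitted; onsets are limited to one consonant).
Inserting the epenthetic vowel yields /h/ → /hu/, /ɹ/ → /ɹu/.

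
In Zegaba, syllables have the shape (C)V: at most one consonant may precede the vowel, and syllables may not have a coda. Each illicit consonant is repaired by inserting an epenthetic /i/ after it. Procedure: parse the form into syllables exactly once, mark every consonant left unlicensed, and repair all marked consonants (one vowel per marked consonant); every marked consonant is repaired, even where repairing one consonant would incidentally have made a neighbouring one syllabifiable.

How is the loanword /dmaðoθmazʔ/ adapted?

The consonants /d/, /θ/, /z/, /ʔ/ cannot be parsed into a legal (C)V syllable (no codas are permitted; onsets are limited to one consonant).
Epenthesis after each stranded consonant: /d/ → /di/, /θ/ → /θi/, /z/ → /zi/, /ʔ/ → /ʔi/.

dimaðoθimaziʔi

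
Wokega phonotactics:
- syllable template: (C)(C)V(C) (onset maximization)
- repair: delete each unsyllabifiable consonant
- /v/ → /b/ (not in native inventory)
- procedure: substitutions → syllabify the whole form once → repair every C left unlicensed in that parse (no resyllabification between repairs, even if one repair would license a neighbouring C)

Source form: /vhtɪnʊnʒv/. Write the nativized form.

htɪnʊn

Substitution: /v/ → /b/, giving /bhtɪnʊnʒb/.
The consonants /b/, /ʒ/, /b/ cannot be parsed into a legal (C)(C)V(C) syllable (at most one coda consonant is licensed; onsets may contain at most 2 consonants).
Deletion applies to /b/, /ʒ/, /b/.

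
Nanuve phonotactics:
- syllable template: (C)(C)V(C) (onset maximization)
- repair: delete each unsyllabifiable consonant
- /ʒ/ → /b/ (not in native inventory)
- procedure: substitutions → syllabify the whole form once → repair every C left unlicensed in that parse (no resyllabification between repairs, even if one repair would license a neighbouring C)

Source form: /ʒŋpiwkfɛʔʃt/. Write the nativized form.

Substitution: /ʒ/ → /b/, giving /bŋpiwkfɛʔʃt/.
Under (C)(C)V(C), the unsyllabifiable consonants are /b/, /ʃ/, /t/ (at most one coda consonant is licensed; onsets may contain at most 2 consonants).
Deleting the stranded consonants removes /b/, /ʃ/, /t/.

ŋpiwkfɛʔ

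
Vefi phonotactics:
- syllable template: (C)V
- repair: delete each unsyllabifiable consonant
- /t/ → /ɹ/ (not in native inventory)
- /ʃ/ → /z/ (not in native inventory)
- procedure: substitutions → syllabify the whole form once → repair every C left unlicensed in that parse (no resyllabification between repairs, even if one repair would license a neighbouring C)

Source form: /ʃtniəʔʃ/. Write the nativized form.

niə

Substitution: /ʃ/ → /z/, /t/ → /ɹ/, giving /zɹniəʔz/.
Under (C)V, the unsyllabifiable consonants are /z/, /ɹ/, /ʔ/, /z/ (no codas are permitted; onsets are limited to one consonant).
Each unlicensed consonant is deleted: /z/, /ɹ/, /ʔ/, /z/.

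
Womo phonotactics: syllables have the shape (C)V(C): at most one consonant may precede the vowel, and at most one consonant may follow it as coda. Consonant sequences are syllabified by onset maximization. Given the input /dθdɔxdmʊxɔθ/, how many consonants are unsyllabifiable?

3

The consonants /d/, /θ/, /d/ cannot be parsed into a legal (C)V(C) syllable (at most one coda consonant is licensed; onsets are limited to one consonant).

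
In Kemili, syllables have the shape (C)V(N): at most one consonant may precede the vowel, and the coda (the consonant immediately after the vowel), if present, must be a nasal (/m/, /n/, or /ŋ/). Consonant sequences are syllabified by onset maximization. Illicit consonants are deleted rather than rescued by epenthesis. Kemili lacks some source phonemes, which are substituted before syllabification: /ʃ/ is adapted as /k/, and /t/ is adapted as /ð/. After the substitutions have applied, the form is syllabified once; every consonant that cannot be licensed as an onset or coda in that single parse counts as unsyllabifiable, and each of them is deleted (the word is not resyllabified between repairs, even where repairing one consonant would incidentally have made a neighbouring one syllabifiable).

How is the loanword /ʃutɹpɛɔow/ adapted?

kupɛɔo

Substitution: /ʃ/ → /k/, /t/ → /ð/, giving /kuðɹpɛɔow/.
Syllabifying with onset maximization leaves /ð/, /ɹ/, /w/ stranded (only a nasal (/m/, /n/, or /ŋ/) is licensed in coda position; onsets are limited to one consonant).
Each unlicensed consonant is deleted: /ð/, /ɹ/, /w/.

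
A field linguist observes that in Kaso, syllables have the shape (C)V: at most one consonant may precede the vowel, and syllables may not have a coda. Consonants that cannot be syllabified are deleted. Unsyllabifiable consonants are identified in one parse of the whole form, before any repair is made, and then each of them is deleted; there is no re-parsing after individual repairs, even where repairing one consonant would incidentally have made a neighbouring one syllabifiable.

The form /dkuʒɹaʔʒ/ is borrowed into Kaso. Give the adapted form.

kuɹa

Syllabifying with onset maximization leaves /d/, /ʒ/, /ʔ/, /ʒ/ stranded (no codas are permitted; onsets are limited to one consonant).
Deleting the stranded consonants removes /d/, /ʒ/, /ʔ/, /ʒ/.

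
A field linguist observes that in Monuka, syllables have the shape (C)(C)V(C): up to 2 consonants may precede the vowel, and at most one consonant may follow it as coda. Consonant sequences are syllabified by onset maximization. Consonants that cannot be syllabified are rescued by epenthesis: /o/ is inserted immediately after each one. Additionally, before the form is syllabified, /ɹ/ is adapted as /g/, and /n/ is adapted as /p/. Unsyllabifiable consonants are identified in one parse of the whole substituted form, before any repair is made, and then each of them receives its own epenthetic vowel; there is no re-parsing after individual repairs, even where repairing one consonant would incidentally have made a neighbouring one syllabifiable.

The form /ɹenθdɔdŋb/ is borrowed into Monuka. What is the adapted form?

Substitution: /ɹ/ → /g/, /n/ → /p/, giving /gepθdɔdŋb/.
Under (C)(C)V(C), the unsyllabifiable consonants are /ŋ/, /b/ (at most one coda consonant is licensed; onsets may contain at most 2 consonants).
Inserting the epenthetic vowel yields /ŋ/ → /ŋo/, /b/ → /bo/.

gepθdɔdŋobo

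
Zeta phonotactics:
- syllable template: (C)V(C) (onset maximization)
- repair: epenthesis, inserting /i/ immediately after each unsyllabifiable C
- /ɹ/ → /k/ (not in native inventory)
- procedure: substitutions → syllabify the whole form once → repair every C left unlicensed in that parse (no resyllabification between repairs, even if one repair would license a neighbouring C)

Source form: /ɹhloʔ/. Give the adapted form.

Substitution: /ɹ/ → /k/, giving /khloʔ/.
The consonants /k/, /h/ cannot be parsed into a legal (C)V(C) syllable (at most one coda consonant is licensed; onsets are limited to one consonant).
Epenthesis after each stranded consonant: /k/ → /ki/, /h/ → /hi/.

kihiloʔ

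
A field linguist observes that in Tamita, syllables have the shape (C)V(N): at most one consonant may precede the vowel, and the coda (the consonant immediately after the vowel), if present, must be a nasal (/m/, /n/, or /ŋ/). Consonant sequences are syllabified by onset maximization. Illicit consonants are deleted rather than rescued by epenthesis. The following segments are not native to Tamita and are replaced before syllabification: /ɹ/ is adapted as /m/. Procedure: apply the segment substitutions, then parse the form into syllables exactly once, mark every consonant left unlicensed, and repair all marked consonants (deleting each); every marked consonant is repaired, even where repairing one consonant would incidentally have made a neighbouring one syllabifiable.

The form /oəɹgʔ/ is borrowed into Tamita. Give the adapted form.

oəm

Substitution: /ɹ/ → /m/, giving /oəmgʔ/.
Under (C)V(N), the unsyllabifiable consonants are /g/, /ʔ/ (only a nasal (/m/, /n/, or /ŋ/) is licensed in coda position; onsets are limited to one consonant).
Deletion applies to /g/, /ʔ/.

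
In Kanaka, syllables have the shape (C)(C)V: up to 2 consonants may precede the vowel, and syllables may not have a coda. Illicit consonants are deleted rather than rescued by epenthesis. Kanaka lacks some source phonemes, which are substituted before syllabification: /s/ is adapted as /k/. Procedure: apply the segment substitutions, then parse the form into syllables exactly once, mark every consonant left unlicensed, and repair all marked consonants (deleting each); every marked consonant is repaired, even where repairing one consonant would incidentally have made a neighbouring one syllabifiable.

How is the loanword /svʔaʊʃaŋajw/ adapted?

vʔaʊʃaŋa

Substitution: /s/ → /k/, giving /kvʔaʊʃaŋajw/.
The consonants /k/, /j/, /w/ cannot be parsed into a legal (C)(C)V syllable (no codas are permitted; onsets may contain at most 2 consonants).
Deletion applies to /k/, /j/, /w/.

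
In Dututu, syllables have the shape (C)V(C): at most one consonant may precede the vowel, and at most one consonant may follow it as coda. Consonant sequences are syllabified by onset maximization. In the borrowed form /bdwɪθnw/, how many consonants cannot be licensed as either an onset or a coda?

Under (C)V(C), the unsyllabifiable consonants are /b/, /d/, /n/, /w/ (at most one coda consonant is licensed; onsets are limited to one consonant).

4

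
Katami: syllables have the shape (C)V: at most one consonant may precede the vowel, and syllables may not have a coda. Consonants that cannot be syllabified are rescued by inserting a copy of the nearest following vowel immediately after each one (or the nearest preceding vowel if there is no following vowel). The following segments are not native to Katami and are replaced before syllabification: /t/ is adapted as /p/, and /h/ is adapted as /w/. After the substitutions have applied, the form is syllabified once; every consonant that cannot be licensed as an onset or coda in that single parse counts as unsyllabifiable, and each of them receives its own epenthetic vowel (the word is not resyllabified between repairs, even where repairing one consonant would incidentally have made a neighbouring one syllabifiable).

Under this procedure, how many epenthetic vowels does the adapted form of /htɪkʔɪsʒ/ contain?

After substitution the input is /wpɪkʔɪsʒ/.
The unsyllabifiable consonants are /w/, /k/, /s/, /ʒ/; each receives one epenthetic vowel.

4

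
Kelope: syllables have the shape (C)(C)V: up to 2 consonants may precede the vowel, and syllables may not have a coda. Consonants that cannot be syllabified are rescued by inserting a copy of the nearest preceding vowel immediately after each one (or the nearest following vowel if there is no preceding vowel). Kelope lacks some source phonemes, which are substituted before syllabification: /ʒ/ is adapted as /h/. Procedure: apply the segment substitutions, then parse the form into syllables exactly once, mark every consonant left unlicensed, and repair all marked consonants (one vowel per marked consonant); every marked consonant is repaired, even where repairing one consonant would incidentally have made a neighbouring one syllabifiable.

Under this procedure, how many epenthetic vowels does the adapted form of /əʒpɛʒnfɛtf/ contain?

After substitution the input is /əhpɛhnfɛtf/.
The unsyllabifiable consonants are /h/, /t/, /f/; each receives one epenthetic vowel.

3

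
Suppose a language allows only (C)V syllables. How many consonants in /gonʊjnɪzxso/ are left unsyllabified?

The consonants /j/, /z/, /x/ cannot be parsed into a legal (C)V syllable (no codas are permitted; onsets are limited to one consonant).

3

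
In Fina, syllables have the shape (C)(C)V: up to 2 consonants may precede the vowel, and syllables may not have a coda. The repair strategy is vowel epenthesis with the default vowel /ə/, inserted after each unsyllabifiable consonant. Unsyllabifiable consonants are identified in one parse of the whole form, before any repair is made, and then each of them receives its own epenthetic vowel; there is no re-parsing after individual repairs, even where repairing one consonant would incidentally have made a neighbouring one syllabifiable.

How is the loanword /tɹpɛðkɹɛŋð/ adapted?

təɹpɛðəkɹɛŋəðə

Syllabifying with onset maximization leaves /t/, /ð/, /ŋ/, /ð/ stranded (no codas are permitted; onsets may contain at most 2 consonants).
Each unlicensed consonant becomes the onset of a new syllable: /t/ → /tə/, /ð/ → /ðə/, /ŋ/ → /ŋə/, /ð/ → /ðə/.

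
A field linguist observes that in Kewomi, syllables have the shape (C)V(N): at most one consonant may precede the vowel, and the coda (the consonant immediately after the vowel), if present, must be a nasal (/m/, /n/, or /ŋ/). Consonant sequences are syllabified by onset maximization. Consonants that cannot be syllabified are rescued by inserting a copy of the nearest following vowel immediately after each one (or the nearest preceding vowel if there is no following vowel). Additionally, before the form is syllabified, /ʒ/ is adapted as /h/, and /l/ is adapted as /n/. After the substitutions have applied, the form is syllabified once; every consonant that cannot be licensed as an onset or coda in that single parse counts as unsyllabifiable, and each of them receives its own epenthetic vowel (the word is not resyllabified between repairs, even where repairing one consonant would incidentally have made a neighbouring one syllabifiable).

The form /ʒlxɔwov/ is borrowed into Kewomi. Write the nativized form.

hɔnɔxɔwovo

Substitution: /ʒ/ → /h/, /l/ → /n/, giving /hnxɔwov/.
Under (C)V(N), the unsyllabifiable consonants are /h/, /n/, /v/ (only a nasal (/m/, /n/, or /ŋ/) is licensed in coda position; onsets are limited to one consonant).
Inserting the epenthetic vowel yields /h/ → /hɔ/, /n/ → /nɔ/, /v/ → /vo/.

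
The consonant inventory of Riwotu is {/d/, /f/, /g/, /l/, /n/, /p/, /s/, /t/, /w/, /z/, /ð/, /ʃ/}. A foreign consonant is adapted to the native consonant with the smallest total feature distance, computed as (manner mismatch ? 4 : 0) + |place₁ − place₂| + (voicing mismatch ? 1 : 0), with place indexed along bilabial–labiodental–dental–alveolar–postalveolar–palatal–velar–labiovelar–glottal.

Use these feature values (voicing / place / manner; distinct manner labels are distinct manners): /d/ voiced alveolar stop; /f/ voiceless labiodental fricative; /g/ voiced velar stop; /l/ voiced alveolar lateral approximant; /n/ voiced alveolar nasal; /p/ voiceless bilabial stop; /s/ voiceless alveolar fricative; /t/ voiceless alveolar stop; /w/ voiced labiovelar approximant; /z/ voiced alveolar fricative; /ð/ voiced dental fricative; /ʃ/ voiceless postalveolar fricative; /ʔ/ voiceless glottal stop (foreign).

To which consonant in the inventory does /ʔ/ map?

g

/g/ is closest: same manner (stop), place distance 2 (glottal→velar), voicing differs (+1); total 3. Next closest is /t/ at distance 5.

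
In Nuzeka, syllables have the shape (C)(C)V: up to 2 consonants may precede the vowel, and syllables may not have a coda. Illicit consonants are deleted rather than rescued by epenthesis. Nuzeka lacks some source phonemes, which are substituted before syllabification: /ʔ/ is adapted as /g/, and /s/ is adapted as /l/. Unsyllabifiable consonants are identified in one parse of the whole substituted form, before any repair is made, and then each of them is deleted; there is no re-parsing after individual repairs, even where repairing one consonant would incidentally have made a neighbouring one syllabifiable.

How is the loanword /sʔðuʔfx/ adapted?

Substitution: /s/ → /l/, /ʔ/ → /g/, giving /lgðugfx/.
Under (C)(C)V, the unsyllabifiable consonants are /l/, /g/, /f/, /x/ (no codas are permitted; onsets may contain at most 2 consonants).
Deleting the stranded consonants removes /l/, /g/, /f/, /x/.

gðu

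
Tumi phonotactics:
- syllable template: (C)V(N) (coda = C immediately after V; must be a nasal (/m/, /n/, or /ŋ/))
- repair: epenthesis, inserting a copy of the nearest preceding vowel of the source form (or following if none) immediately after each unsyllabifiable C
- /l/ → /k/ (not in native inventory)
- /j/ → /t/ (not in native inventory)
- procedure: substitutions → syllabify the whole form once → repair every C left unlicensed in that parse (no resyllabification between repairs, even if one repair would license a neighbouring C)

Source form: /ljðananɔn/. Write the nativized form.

kataðananɔn

Substitution: /l/ → /k/, /j/ → /t/, giving /ktðananɔn/.
The consonants /k/, /t/ cannot be parsed into a legal (C)V(N) syllable (only a nasal (/m/, /n/, or /ŋ/) is licensed in coda position; onsets are limited to one consonant).
Inserting the epenthetic vowel yields /k/ → /ka/, /t/ → /ta/.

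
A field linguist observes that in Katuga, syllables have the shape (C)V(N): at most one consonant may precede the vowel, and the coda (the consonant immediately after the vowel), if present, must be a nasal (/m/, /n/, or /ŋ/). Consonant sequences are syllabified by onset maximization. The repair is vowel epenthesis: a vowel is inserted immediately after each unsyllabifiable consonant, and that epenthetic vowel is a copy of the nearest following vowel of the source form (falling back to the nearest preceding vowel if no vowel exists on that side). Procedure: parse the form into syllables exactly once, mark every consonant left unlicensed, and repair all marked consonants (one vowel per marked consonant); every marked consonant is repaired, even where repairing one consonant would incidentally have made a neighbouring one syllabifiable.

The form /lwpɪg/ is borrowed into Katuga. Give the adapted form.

The consonants /l/, /w/, /g/ cannot be parsed into a legal (C)V(N) syllable (only a nasal (/m/, /n/, or /ŋ/) is licensed in coda position; onsets are limited to one consonant).
Inserting the epenthetic vowel yields /l/ → /lɪ/, /w/ → /wɪ/, /g/ → /gɪ/.

lɪwɪpɪgɪ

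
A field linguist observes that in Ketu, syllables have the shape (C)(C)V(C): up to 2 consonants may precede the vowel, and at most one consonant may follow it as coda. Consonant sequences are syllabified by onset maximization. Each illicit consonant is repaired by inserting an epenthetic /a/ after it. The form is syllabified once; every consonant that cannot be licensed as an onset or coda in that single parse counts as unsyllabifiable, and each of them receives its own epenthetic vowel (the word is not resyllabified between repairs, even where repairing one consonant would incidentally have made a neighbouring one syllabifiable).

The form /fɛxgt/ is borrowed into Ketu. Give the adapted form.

The consonants /g/, /t/ cannot be parsed into a legal (C)(C)V(C) syllable (at most one coda consonant is licensed; onsets may contain at most 2 consonants).
Epenthesis after each stranded consonant: /g/ → /ga/, /t/ → /ta/.

fɛxgata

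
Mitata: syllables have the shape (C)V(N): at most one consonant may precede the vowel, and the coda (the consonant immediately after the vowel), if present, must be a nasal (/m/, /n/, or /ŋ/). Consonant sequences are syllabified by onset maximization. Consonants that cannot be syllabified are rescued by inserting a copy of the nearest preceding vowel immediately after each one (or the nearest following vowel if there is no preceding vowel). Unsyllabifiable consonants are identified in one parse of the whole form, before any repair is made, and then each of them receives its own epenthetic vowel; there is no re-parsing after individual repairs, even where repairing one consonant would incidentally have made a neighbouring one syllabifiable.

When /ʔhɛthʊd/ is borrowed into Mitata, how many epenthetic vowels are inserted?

The unsyllabifiable consonants are /ʔ/, /t/, /d/; each receives one epenthetic vowel.

3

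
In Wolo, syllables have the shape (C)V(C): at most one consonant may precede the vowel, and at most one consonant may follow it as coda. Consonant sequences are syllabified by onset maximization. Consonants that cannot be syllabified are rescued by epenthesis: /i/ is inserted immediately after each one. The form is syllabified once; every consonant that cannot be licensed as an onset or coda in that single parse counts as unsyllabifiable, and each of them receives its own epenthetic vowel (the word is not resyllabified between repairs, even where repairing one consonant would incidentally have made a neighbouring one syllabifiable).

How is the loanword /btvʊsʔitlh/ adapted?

The consonants /b/, /t/, /l/, /h/ cannot be parsed into a legal (C)V(C) syllable (at most one coda consonant is licensed; onsets are limited to one consonant).
Inserting the epenthetic vowel yields /b/ → /bi/, /t/ → /ti/, /l/ → /li/, /h/ → /hi/.

bitivʊsʔitlihi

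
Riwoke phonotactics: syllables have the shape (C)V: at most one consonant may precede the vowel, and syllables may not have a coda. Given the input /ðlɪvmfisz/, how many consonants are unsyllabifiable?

5

Syllabifying with onset maximization leaves /ð/, /v/, /m/, /s/, /z/ stranded (no codas are permitted; onsets are limited to one consonant).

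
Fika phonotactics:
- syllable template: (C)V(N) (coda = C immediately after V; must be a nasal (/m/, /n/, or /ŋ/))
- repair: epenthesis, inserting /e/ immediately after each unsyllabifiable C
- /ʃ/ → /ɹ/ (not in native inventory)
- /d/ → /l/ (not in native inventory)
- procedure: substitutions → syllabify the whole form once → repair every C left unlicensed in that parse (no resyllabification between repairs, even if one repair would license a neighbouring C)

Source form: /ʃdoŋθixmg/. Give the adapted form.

Substitution: /ʃ/ → /ɹ/, /d/ → /l/, giving /ɹloŋθixmg/.
The consonants /ɹ/, /x/, /m/, /g/ cannot be parsed into a legal (C)V(N) syllable (only a nasal (/m/, /n/, or /ŋ/) is licensed in coda position; onsets are limited to one consonant).
Epenthesis after each stranded consonant: /ɹ/ → /ɹe/, /x/ → /xe/, /m/ → /me/, /g/ → /ge/.

ɹeloŋθixemege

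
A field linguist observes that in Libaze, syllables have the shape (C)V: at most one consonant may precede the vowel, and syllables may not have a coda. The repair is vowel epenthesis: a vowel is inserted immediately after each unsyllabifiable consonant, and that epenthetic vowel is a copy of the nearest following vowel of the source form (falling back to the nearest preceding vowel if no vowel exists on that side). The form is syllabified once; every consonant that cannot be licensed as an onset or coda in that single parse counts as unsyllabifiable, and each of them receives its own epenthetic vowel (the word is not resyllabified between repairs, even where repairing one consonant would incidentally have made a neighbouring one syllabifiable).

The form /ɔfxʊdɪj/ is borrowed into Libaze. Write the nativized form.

Under (C)V, the unsyllabifiable consonants are /f/, /j/ (no codas are permitted; onsets are limited to one consonant).
Inserting the epenthetic vowel yields /f/ → /fʊ/, /j/ → /jɪ/.

ɔfʊxʊdɪjɪ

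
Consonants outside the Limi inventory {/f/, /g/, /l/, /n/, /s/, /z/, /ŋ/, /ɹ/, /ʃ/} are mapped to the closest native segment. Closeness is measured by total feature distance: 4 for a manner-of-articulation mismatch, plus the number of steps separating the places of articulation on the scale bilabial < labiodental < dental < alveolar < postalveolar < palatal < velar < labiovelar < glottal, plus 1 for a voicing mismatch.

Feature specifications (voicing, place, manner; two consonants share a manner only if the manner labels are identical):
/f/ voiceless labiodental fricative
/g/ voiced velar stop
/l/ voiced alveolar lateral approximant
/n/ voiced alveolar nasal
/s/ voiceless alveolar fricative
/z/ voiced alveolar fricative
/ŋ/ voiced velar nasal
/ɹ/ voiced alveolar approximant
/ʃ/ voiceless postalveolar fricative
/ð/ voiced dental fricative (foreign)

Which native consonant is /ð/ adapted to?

/z/ is closest: same manner (fricative), place distance 1 (dental→alveolar), same voicing; total 1. Next closest is /f/ at distance 2.

z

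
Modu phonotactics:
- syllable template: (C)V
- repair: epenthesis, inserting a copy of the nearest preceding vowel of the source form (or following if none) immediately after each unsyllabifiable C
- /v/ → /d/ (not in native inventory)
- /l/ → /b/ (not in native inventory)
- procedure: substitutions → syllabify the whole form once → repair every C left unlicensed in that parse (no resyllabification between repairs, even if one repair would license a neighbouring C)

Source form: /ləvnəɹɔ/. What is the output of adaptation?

Substitution: /l/ → /b/, /v/ → /d/, giving /bədnəɹɔ/.
Under (C)V, the unsyllabifiable consonants are /d/ (no codas are permitted; onsets are limited to one consonant).
Each unlicensed consonant becomes the onset of a new syllable: /d/ → /də/.

bədənəɹɔ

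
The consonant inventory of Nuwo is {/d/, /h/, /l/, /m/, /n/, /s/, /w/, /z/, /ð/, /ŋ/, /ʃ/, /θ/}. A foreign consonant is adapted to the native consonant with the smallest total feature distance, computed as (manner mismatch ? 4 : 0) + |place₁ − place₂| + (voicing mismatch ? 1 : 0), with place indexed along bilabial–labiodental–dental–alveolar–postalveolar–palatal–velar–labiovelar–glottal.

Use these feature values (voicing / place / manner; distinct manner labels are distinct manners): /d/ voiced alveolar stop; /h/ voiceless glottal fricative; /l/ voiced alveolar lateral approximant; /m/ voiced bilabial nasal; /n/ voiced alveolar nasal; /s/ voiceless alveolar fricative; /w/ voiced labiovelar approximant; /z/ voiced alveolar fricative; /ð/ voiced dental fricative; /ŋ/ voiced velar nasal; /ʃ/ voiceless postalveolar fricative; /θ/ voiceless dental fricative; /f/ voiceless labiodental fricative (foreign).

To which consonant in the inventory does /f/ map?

θ

/θ/ is closest: same manner (fricative), place distance 1 (labiodental→dental), same voicing; total 1. Next closest is /s/ at distance 2.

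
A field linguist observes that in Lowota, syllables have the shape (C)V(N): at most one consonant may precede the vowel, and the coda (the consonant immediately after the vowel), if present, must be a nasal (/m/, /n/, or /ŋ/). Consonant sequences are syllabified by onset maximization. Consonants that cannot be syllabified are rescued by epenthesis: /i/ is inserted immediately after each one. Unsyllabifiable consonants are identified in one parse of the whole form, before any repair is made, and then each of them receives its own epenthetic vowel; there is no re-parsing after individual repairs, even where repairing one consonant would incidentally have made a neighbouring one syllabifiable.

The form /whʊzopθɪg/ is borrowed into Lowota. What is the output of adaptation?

The consonants /w/, /p/, /g/ cannot be parsed into a legal (C)V(N) syllable (only a nasal (/m/, /n/, or /ŋ/) is licensed in coda position; onsets are limited to one consonant).
Epenthesis after each stranded consonant: /w/ → /wi/, /p/ → /pi/, /g/ → /gi/.

wihʊzopiθɪgi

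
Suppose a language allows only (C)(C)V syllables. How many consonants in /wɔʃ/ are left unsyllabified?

Syllabifying with onset maximization leaves /ʃ/ stranded (no codas are permitted; onsets may contain at most 2 consonants).

1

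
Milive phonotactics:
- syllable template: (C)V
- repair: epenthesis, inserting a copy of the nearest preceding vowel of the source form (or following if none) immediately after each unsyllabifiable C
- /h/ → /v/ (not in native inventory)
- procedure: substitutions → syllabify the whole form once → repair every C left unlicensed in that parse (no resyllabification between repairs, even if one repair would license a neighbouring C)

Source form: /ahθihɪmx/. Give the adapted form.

Substitution: /h/ → /v/, giving /avθivɪmx/.
Syllabifying with onset maximization leaves /v/, /m/, /x/ stranded (no codas are permitted; onsets are limited to one consonant).
Each unlicensed consonant becomes the onset of a new syllable: /v/ → /va/, /m/ → /mɪ/, /x/ → /xɪ/.

avaθivɪmɪxɪ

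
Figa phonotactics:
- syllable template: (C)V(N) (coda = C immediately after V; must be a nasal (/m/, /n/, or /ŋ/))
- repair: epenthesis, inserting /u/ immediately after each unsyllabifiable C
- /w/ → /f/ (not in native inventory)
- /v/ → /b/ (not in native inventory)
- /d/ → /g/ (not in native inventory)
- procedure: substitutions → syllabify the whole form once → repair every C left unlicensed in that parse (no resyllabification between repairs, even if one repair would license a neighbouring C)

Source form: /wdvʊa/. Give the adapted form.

fugubʊa

Substitution: /w/ → /f/, /d/ → /g/, /v/ → /b/, giving /fgbʊa/.
Under (C)V(N), the unsyllabifiable consonants are /f/, /g/ (only a nasal (/m/, /n/, or /ŋ/) is licensed in coda position; onsets are limited to one consonant).
Epenthesis after each stranded consonant: /f/ → /fu/, /g/ → /gu/.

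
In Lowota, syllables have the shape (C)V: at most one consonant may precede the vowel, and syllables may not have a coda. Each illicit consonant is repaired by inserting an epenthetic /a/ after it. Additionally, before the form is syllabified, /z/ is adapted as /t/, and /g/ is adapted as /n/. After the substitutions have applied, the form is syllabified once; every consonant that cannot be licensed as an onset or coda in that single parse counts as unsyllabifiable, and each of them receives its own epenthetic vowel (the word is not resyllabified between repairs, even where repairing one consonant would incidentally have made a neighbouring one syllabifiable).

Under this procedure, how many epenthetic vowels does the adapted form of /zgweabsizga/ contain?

4

After substitution the input is /tnweabsitna/.
The unsyllabifiable consonants are /t/, /n/, /b/, /t/; each receives one epenthetic vowel.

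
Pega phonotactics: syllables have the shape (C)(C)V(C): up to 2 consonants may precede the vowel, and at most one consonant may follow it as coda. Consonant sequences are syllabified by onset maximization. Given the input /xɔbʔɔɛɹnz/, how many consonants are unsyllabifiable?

The consonants /n/, /z/ cannot be parsed into a legal (C)(C)V(C) syllable (at most one coda consonant is licensed; onsets may contain at most 2 consonants).

2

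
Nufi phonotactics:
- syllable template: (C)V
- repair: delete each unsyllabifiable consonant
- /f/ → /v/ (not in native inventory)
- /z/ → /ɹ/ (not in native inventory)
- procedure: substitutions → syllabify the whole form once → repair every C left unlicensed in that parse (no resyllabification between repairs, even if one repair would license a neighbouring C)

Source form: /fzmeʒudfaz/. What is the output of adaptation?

Substitution: /f/ → /v/, /z/ → /ɹ/, giving /vɹmeʒudvaɹ/.
Syllabifying with onset maximization leaves /v/, /ɹ/, /d/, /ɹ/ stranded (no codas are permitted; onsets are limited to one consonant).
Deleting the stranded consonants removes /v/, /ɹ/, /d/, /ɹ/.

meʒuva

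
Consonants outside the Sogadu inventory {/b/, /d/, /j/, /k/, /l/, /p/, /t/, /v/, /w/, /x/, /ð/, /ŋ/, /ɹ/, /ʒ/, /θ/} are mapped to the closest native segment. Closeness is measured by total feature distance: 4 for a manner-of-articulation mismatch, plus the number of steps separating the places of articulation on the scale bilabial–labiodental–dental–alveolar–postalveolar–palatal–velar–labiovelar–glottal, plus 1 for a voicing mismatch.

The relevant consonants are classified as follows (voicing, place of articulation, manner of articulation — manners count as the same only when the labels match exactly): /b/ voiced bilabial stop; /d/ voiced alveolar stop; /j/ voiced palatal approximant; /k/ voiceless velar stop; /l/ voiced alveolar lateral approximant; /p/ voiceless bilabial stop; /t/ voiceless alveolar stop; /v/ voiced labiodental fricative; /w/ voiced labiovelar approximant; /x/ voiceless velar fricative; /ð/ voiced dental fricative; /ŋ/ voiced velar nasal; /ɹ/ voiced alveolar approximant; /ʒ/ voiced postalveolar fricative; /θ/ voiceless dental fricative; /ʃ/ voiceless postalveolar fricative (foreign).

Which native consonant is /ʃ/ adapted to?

ʒ

/ʒ/ is closest: same manner (fricative), place distance 0 (postalveolar→postalveolar), voicing differs (+1); total 1. Next closest is /x/ at distance 2.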